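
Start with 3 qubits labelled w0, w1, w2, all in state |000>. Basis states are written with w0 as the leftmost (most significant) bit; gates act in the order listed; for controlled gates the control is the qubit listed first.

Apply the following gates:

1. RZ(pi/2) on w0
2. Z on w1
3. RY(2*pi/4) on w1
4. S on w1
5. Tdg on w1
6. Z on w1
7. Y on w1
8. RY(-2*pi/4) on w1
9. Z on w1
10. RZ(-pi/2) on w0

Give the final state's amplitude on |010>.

The amplitude on |010> is -I/2 + exp(3*I*pi/4)/2.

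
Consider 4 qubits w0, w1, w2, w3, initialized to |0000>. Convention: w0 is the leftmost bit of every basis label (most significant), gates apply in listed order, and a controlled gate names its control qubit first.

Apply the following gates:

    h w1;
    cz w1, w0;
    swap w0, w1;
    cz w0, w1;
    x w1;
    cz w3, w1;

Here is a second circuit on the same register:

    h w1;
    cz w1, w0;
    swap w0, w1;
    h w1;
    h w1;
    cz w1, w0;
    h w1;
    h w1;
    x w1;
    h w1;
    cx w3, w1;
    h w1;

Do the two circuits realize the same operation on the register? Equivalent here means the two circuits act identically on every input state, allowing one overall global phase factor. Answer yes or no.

Yes, they are equivalent — the unitaries differ by at most a global phase.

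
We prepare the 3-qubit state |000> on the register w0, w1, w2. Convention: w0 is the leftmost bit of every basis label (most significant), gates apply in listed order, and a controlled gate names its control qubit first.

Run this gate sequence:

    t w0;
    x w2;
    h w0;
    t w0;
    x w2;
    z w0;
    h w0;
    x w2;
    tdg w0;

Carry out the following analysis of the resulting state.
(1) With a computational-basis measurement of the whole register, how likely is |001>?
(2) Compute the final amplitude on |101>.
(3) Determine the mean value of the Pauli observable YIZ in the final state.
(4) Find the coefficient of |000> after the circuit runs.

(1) The probability of measuring |001> is 1/2 - sqrt(2)/4.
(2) |101> carries amplitude 1/2 - exp(3*I*pi/4)/2 in the final state.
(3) The observable YIZ averages to -1/2.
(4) The amplitude on |000> is 0.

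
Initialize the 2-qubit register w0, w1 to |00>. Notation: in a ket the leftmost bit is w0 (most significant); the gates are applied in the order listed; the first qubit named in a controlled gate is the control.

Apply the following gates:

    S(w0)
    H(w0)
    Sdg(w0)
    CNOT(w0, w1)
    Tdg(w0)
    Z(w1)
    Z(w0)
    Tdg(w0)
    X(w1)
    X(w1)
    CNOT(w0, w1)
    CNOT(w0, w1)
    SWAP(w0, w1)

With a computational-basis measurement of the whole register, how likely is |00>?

A full measurement returns |00> with probability 1/2.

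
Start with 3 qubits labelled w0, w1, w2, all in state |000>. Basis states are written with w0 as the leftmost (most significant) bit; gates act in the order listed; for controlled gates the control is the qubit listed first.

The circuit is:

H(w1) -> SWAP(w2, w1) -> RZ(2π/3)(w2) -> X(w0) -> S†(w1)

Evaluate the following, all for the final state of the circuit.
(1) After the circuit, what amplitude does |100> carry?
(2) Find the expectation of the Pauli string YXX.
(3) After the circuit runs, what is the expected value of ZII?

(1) |100> carries amplitude -sqrt(2)*exp(2*I*pi/3)/2 in the final state.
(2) In the final state, YXX has expectation 0.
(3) In the final state, ZII has expectation -1.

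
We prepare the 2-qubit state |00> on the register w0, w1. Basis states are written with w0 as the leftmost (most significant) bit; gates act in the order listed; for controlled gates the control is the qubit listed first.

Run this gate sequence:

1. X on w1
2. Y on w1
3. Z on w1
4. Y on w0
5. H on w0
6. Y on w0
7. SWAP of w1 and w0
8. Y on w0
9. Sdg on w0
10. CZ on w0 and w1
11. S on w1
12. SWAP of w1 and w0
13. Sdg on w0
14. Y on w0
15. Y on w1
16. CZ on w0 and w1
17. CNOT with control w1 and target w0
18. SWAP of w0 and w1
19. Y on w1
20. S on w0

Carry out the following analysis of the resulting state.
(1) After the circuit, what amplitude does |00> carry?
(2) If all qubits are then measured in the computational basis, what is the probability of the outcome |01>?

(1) |00> carries amplitude sqrt(2)/2 in the final state.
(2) Outcome |01> occurs with probability 1/2.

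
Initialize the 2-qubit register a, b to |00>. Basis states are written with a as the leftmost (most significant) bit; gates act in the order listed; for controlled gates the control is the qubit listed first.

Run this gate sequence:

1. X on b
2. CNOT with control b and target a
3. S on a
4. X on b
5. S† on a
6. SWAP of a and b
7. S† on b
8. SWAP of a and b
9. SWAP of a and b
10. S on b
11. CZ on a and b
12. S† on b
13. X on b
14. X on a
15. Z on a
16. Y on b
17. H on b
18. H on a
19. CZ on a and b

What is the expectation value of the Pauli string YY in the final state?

The observable YY averages to 1. Key observation: the block from step 7 through step 10 cancels to the identity and can be dropped.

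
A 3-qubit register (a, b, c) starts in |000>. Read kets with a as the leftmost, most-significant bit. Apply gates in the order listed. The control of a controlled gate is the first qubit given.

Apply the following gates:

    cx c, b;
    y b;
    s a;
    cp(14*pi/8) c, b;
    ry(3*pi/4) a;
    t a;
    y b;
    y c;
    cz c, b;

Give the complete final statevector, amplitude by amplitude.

The resulting statevector has amplitude I*sqrt(2 - sqrt(2))/2 on |001>, sqrt(sqrt(2) + 2)*exp(3*I*pi/4)/2 on |101>, and 0 on every other basis state.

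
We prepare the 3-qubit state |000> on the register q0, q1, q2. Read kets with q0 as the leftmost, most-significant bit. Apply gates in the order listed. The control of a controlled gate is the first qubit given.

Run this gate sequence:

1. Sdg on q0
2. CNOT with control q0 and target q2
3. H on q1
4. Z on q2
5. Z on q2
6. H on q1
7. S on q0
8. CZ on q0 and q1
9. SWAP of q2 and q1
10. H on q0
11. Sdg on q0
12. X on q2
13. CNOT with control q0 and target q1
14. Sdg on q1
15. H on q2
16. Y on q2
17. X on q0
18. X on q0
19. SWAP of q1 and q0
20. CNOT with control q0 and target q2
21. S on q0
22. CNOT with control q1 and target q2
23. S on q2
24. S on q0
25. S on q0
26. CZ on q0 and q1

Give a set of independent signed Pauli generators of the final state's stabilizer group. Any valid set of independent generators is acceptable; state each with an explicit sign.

One valid set of independent stabilizer generators is -XYI, +IIY, +ZZI (any independent generating set of the same group is equally correct). Key observation: gates 3-6 undo each other exactly, leaving only the rest of the circuit to track.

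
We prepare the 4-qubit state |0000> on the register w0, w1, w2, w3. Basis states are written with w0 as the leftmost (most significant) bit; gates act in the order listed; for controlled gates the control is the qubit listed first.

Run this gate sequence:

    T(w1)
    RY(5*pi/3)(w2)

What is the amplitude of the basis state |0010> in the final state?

The final state's coefficient on |0010> equals 1/2.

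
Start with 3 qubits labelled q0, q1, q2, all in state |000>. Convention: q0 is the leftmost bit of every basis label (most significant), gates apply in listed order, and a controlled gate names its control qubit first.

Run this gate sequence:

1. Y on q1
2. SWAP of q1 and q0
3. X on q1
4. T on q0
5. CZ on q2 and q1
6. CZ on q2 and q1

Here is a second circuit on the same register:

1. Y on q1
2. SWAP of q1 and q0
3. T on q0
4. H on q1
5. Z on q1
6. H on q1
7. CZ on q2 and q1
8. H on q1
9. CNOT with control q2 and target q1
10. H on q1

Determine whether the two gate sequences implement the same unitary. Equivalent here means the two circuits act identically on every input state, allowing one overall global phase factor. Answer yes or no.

Yes, they are equivalent — the unitaries differ by at most a global phase.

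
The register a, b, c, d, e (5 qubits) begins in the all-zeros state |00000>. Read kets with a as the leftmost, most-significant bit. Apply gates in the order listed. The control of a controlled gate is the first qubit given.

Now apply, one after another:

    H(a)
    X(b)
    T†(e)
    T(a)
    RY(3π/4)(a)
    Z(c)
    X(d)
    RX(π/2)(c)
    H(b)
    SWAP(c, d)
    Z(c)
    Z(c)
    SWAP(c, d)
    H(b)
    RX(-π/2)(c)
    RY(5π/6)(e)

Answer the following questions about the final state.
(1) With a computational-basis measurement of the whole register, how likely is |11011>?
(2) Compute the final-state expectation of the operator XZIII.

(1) A full measurement returns |11011> with probability 3*sqrt(3)/16 + 3/8. Key observation: the block from step 8 through step 15 cancels to the identity and can be dropped.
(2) In the final state, XZIII has expectation 1/2.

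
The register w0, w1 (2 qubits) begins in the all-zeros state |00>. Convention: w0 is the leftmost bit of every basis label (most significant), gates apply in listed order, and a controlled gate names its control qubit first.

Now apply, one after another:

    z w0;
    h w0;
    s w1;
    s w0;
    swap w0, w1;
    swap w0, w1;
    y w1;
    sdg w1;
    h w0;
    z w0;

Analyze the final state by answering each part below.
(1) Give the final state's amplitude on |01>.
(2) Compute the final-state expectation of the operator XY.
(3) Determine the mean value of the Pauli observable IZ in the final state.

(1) The amplitude on |01> is 1/2 + I/2.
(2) The observable XY averages to 0.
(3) In the final state, IZ has expectation -1.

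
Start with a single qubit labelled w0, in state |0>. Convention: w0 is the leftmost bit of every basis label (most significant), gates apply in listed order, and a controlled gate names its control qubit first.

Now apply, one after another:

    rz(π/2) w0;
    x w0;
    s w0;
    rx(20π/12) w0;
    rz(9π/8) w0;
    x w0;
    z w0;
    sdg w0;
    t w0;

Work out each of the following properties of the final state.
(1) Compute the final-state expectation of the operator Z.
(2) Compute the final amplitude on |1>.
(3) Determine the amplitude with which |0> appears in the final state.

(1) The expectation value of Z is 1/2.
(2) The amplitude on |1> is -exp(15*I*pi/16)/2.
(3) The amplitude on |0> is -sqrt(3)*exp(13*I*pi/16)/2.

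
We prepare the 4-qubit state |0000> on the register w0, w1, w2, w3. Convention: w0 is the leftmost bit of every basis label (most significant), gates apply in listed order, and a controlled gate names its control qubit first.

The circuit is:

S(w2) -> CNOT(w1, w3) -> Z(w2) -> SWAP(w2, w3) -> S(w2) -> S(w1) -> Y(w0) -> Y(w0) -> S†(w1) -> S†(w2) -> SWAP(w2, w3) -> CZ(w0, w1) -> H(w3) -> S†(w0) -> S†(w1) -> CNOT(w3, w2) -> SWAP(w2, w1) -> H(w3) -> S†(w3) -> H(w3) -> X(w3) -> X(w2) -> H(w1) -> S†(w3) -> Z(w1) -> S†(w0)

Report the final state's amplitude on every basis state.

The resulting statevector has amplitude 1/2 on |0010>, -I/2 on |0011>, -I/2 on |0110>, 1/2 on |0111>, and 0 on every other basis state. Key observation: steps 4-11 multiply out to the identity, so the circuit reduces to the remaining gates.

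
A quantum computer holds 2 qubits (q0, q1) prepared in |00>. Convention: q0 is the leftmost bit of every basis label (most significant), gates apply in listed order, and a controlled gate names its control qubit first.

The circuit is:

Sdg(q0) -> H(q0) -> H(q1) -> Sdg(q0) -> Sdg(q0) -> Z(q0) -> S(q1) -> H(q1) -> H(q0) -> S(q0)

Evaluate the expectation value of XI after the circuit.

The observable XI averages to 0.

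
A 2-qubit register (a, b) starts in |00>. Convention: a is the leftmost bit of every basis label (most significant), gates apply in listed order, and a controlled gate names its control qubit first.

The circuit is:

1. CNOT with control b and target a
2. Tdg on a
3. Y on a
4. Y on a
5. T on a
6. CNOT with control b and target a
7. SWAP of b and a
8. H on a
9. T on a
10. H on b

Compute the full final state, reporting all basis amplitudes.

The final amplitudes are 1/2 on |00>, 1/2 on |01>, exp(I*pi/4)/2 on |10>, exp(I*pi/4)/2 on |11>. Key observation: steps 1-6 multiply out to the identity, so the circuit reduces to the remaining gates.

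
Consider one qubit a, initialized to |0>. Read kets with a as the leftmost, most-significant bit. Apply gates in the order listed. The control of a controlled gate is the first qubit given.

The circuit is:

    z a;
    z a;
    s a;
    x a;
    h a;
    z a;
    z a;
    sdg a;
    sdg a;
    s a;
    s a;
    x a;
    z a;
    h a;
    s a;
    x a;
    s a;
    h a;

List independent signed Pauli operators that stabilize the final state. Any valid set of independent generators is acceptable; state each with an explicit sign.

One valid set of independent stabilizer generators is -X (any independent generating set of the same group is equally correct).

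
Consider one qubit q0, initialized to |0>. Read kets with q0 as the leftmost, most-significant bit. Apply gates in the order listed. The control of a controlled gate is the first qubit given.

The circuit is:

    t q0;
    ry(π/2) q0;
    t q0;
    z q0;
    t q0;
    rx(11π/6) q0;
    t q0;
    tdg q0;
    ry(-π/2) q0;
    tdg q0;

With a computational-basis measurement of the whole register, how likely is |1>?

A full measurement returns |1> with probability 1/2.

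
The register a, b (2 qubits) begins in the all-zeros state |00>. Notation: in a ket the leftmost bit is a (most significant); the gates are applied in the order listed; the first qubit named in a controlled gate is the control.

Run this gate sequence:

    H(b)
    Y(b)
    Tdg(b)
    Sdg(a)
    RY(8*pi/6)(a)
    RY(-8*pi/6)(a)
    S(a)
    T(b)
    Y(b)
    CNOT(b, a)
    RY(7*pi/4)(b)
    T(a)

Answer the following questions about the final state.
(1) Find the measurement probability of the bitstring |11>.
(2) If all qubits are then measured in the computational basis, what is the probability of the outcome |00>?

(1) The probability of measuring |11> is sqrt(2)/8 + 1/4. Key observation: gates 2-9 undo each other exactly, leaving only the rest of the circuit to track.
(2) A full measurement returns |00> with probability sqrt(2)/8 + 1/4.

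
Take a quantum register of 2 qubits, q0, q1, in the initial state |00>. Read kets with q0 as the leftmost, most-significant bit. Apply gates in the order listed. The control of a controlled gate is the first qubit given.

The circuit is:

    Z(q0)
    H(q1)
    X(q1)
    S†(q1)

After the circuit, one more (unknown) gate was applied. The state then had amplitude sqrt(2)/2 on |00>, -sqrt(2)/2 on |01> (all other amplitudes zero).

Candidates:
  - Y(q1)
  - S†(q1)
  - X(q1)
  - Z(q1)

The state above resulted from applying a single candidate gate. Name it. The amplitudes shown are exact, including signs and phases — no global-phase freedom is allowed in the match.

The unique candidate consistent with the amplitudes is S†(q1).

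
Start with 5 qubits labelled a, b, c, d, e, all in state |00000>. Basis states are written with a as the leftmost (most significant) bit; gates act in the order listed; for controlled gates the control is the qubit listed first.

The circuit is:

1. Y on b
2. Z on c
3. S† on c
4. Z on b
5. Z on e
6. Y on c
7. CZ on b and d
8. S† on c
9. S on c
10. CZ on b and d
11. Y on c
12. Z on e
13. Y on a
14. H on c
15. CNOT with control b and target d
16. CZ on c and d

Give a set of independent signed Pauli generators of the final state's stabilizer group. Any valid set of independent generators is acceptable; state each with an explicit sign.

One valid set of independent stabilizer generators is -IIXII, -ZIIII, -IZIII, -IIIZI, +IIIIZ (any independent generating set of the same group is equally correct).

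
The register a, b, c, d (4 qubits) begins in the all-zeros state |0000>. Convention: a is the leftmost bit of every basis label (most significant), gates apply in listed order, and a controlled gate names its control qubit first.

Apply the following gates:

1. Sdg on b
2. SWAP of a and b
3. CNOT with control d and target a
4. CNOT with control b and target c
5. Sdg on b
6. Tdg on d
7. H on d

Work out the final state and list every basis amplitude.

The final amplitudes are sqrt(2)/2 on |0000>, sqrt(2)/2 on |0001>, and 0 on every other basis state.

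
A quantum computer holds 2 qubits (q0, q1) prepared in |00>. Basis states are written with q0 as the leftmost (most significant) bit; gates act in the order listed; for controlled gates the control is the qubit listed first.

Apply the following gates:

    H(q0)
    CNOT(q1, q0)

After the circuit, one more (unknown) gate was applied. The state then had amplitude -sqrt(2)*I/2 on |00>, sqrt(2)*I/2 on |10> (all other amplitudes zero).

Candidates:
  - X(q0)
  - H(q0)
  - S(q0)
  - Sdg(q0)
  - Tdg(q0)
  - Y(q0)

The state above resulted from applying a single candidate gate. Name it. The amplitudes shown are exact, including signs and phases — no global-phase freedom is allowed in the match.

The applied gate was Y(q0).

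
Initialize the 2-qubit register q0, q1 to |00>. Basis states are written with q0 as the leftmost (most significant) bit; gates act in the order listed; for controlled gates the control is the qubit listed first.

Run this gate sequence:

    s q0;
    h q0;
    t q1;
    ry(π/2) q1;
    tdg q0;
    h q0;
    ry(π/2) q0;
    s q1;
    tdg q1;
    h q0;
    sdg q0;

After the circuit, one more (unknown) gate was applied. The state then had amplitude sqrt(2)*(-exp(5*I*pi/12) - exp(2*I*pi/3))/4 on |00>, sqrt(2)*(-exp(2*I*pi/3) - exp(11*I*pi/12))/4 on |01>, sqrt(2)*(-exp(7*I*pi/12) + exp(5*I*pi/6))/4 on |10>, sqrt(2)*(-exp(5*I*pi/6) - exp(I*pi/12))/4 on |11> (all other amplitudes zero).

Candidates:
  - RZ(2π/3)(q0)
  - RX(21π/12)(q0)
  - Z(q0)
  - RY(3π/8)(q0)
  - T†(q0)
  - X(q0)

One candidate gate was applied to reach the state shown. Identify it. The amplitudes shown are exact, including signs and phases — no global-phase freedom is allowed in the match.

The applied gate was RZ(2π/3)(q0).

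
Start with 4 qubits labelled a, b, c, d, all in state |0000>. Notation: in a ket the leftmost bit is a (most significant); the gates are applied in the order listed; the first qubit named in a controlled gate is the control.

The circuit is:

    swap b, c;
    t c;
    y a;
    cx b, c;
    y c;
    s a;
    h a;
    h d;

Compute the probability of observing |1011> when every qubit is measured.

A full measurement returns |1011> with probability 1/4.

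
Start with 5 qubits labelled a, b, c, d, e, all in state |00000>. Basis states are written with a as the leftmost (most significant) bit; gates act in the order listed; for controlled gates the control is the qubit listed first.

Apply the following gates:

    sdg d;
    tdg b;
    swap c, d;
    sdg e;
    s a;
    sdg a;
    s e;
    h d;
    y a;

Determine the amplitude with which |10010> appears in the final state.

The final state's coefficient on |10010> equals sqrt(2)*I/2. Key observation: the block from step 4 through step 7 cancels to the identity and can be dropped.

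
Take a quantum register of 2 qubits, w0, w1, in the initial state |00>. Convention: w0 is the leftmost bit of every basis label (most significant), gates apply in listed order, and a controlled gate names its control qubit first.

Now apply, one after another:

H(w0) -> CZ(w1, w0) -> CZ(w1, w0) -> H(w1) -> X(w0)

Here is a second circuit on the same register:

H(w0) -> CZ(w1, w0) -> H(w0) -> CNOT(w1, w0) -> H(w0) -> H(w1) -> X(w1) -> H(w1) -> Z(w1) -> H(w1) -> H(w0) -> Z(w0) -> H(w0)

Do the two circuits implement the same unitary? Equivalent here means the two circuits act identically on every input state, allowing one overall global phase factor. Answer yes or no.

Yes: on every input state the two circuits agree up to one overall phase factor.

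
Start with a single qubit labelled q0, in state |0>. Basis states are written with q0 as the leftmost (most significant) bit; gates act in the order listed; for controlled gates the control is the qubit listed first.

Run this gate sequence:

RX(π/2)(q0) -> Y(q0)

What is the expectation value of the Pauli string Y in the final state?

The expectation value of Y is -1.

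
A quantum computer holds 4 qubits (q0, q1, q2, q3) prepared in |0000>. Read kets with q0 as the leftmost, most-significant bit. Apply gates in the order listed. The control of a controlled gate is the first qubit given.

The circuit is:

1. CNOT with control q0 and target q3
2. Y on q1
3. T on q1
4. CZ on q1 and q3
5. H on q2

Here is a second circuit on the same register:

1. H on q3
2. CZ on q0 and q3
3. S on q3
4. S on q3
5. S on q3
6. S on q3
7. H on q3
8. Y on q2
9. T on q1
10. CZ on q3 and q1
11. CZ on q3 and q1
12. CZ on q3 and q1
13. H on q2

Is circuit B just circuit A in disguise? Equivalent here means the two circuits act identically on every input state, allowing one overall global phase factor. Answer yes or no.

No, they are not equivalent — no single phase factor reconciles the two unitaries.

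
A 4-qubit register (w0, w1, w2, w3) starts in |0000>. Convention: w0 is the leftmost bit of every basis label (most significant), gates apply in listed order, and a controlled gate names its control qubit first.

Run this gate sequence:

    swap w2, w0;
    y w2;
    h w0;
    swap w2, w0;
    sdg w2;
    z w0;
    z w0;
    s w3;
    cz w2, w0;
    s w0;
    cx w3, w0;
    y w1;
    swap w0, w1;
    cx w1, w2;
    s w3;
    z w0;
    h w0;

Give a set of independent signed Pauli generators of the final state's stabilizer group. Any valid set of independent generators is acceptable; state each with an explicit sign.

The final state is stabilized by the group generated by -XIII, -IIYI, -IZII, +IIIZ; other independent generating sets are equally valid.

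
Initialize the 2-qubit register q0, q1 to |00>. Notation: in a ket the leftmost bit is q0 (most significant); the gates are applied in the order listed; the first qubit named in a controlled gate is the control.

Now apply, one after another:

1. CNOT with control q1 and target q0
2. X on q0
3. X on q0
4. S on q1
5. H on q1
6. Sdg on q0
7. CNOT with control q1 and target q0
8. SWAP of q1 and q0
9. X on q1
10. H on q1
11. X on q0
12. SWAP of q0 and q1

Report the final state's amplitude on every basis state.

The resulting statevector has amplitude 1/2 on |00>, 1/2 on |01>, 1/2 on |10>, -1/2 on |11>. Key observation: gates 2-3 undo each other exactly, leaving only the rest of the circuit to track.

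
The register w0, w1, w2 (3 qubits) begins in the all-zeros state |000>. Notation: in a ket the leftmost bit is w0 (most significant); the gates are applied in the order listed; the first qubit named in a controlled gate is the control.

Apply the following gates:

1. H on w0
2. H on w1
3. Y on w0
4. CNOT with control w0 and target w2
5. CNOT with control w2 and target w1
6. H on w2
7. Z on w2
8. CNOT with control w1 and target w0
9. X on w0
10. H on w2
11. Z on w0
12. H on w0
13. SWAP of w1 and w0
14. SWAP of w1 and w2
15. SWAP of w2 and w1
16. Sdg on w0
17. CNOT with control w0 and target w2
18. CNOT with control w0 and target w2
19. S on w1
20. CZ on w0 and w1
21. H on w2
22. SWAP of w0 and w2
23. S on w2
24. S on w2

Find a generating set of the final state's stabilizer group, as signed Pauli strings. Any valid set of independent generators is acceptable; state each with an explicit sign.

The final state is stabilized by the group generated by +XYI, -IIY, +ZZI; other independent generating sets are equally valid. Key observation: the block from step 17 through step 18 cancels to the identity and can be dropped.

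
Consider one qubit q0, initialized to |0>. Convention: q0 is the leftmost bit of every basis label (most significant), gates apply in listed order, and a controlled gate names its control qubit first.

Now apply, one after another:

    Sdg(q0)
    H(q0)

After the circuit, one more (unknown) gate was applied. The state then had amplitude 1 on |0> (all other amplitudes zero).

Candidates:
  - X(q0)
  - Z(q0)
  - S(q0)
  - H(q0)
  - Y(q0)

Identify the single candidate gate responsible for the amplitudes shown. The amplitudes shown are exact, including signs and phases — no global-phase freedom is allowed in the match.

It was H(q0) that produced the state shown.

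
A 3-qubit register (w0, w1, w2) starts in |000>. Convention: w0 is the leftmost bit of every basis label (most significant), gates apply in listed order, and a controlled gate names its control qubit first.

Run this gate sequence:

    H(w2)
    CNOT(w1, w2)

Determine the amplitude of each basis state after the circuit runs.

The final amplitudes are sqrt(2)/2 on |000>, sqrt(2)/2 on |001>, and 0 on every other basis state.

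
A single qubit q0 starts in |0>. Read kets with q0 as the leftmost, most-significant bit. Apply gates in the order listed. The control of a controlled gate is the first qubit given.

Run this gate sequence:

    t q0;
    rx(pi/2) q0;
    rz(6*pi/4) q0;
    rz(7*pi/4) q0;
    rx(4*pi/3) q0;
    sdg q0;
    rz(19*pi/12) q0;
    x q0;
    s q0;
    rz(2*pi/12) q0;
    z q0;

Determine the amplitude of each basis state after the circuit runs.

The resulting statevector has amplitude (sqrt(6) + sqrt(2)*exp(I*pi/4))*exp(I*pi/12)/4 on |0>, -sqrt(6)*exp(5*I*pi/12)/4 + sqrt(2)*exp(I*pi/6)/4 on |1>.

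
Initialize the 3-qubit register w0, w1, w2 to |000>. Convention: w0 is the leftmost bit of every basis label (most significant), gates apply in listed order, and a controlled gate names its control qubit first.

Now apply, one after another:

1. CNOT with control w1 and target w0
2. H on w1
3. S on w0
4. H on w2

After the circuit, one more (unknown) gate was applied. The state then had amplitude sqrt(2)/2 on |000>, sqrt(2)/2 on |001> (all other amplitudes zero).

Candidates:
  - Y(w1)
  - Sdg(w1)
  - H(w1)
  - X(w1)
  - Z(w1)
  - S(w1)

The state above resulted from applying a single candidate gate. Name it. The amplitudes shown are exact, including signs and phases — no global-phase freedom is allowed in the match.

It was H(w1) that produced the state shown.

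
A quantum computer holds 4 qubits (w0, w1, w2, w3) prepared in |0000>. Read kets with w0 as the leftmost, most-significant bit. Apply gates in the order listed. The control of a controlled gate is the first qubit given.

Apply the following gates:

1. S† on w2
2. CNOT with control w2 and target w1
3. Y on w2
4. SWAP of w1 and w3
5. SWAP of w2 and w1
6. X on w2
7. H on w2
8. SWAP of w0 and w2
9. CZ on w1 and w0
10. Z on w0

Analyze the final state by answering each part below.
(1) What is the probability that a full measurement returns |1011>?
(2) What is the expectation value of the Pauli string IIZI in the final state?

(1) The probability of measuring |1011> is 0.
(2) The expectation value of IIZI is 1.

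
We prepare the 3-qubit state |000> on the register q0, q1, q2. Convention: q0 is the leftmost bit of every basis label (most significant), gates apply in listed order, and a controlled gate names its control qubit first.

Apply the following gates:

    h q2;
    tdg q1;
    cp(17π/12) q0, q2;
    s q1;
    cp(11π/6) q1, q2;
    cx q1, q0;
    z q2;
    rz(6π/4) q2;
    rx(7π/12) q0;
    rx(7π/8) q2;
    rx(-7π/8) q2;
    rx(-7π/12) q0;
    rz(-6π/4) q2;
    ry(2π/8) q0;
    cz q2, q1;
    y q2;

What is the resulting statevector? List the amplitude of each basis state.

The final amplitudes are I*sqrt(2*sqrt(2) + 4)/4 on |000>, I*sqrt(2*sqrt(2) + 4)/4 on |001>, 0 on |010>, 0 on |011>, I*sqrt(4 - 2*sqrt(2))/4 on |100>, I*sqrt(4 - 2*sqrt(2))/4 on |101>, 0 on |110>, 0 on |111>. Key observation: the block from step 8 through step 13 cancels to the identity and can be dropped.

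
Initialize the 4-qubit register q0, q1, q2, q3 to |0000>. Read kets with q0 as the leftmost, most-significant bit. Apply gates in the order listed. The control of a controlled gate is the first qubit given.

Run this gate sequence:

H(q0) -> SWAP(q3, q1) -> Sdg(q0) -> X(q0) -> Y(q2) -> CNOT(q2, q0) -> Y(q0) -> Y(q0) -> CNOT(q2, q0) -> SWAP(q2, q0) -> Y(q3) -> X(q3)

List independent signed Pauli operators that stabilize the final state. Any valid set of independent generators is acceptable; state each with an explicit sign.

The stabilizer group can be generated by +IIYI, -ZIII, +IZII, +IIIZ, among other valid generating sets. Key observation: gates 6-9 undo each other exactly, leaving only the rest of the circuit to track.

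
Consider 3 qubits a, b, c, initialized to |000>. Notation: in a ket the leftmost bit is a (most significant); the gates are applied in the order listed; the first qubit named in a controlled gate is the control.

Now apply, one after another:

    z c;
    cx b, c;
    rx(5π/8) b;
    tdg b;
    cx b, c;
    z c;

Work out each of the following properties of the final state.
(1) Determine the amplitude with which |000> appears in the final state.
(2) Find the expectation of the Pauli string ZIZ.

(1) |000> carries amplitude cos(5*pi/16) in the final state.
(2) In the final state, ZIZ has expectation -sqrt(2 - sqrt(2))/2.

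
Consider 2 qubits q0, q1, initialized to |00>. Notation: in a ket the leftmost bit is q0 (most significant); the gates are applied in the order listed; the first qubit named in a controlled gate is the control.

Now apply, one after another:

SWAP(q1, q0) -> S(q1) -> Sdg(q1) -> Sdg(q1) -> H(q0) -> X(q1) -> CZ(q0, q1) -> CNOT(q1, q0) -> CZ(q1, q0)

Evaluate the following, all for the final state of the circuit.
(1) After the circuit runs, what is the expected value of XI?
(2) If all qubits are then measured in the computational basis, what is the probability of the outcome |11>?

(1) In the final state, XI has expectation 1. Key observation: gates 2-3 undo each other exactly, leaving only the rest of the circuit to track.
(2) A full measurement returns |11> with probability 1/2.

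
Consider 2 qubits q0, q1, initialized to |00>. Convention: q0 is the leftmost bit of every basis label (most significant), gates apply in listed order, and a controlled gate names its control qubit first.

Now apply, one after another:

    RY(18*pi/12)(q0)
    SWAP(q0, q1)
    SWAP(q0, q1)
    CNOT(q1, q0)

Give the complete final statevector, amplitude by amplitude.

After the circuit, the state carries amplitude -sqrt(2)/2 on |00>, 0 on |01>, sqrt(2)/2 on |10>, 0 on |11>.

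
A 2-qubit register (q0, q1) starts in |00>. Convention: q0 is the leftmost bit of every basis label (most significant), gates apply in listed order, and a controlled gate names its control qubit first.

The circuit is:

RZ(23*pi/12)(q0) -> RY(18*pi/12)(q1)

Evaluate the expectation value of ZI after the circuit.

The observable ZI averages to 1.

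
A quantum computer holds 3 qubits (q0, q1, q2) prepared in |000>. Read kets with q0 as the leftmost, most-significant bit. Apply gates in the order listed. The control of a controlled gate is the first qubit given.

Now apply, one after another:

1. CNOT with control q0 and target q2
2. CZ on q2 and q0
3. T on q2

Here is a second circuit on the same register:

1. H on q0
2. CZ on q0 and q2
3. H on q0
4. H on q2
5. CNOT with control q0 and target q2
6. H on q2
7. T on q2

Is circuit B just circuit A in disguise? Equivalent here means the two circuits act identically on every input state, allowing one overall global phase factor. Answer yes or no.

No — the two circuits implement different unitaries, even allowing a global phase.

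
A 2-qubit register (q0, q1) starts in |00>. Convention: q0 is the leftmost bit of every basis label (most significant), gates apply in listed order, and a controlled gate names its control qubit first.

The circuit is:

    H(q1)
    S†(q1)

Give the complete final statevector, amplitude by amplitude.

The resulting statevector has amplitude sqrt(2)/2 on |00>, -sqrt(2)*I/2 on |01>, 0 on |10>, 0 on |11>.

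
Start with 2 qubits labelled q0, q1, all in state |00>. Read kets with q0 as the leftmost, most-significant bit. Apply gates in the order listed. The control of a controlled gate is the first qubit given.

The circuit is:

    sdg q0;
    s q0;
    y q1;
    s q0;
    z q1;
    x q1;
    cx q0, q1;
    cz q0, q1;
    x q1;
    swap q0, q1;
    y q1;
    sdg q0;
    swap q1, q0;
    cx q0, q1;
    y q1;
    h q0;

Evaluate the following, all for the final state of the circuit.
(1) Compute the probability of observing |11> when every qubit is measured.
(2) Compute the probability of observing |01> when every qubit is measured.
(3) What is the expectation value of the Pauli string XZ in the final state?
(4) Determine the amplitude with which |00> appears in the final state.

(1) The probability of measuring |11> is 1/2.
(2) The probability of measuring |01> is 1/2.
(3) The expectation value of XZ is 1.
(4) The amplitude on |00> is 0.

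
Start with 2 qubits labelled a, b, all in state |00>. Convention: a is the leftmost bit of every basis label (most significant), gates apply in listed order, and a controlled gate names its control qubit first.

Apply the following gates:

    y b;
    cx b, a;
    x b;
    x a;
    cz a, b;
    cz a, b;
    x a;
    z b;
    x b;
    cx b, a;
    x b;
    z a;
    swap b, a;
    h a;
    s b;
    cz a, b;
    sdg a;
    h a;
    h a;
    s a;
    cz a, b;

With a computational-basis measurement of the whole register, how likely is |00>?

Outcome |00> occurs with probability 1/2.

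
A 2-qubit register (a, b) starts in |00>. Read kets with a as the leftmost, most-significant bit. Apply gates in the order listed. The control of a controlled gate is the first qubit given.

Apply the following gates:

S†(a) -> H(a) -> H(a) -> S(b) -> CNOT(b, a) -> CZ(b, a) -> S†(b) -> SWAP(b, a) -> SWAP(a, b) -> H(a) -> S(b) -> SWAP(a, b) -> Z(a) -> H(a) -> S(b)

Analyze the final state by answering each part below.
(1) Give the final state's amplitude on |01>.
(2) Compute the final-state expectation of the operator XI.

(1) The final state's coefficient on |01> equals I/2.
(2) The expectation value of XI is 1.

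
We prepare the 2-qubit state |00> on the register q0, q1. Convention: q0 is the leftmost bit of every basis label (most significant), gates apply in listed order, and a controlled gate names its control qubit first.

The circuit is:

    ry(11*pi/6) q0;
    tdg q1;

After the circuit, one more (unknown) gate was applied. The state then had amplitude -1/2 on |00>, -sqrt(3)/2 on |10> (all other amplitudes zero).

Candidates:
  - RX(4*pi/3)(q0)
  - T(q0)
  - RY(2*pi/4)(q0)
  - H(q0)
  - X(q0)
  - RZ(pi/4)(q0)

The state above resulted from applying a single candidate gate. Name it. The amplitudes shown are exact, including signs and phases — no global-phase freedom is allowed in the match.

It was H(q0) that produced the state shown.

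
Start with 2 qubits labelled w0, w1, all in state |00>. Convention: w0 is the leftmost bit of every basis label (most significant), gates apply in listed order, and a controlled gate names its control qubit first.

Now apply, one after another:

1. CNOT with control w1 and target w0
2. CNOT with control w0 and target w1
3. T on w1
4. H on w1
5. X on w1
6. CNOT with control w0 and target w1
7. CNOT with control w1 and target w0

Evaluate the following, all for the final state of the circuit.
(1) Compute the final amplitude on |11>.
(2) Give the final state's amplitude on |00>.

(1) The amplitude on |11> is sqrt(2)/2.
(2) The amplitude on |00> is sqrt(2)/2.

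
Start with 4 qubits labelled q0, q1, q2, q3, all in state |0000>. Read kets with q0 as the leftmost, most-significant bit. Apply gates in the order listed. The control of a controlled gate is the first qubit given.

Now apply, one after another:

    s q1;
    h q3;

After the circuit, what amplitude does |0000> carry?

The final state's coefficient on |0000> equals sqrt(2)/2.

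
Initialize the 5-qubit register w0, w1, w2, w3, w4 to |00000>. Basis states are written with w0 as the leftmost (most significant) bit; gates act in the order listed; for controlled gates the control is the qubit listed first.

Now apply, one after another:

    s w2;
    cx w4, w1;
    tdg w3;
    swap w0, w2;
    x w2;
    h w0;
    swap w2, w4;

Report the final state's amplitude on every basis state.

The resulting statevector has amplitude sqrt(2)/2 on |00001>, sqrt(2)/2 on |10001>, and 0 on every other basis state.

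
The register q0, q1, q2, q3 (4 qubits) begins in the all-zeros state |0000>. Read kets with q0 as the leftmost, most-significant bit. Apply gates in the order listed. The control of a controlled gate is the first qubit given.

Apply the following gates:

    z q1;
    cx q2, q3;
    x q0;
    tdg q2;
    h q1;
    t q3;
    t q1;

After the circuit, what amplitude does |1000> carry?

The final state's coefficient on |1000> equals sqrt(2)/2.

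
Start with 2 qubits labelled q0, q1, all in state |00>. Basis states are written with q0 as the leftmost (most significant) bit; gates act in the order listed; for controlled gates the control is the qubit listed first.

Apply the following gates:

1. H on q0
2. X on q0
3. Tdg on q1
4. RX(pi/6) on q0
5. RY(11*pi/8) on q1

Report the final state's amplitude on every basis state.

The final amplitudes are -(1 - I)*(sqrt(3) + I)*cos(5*pi/16)/4 on |00>, (1 - I)*(sqrt(3) + I)*sin(5*pi/16)/4 on |01>, -(1 - I)*(sqrt(3) + I)*cos(5*pi/16)/4 on |10>, (1 - I)*(sqrt(3) + I)*sin(5*pi/16)/4 on |11>.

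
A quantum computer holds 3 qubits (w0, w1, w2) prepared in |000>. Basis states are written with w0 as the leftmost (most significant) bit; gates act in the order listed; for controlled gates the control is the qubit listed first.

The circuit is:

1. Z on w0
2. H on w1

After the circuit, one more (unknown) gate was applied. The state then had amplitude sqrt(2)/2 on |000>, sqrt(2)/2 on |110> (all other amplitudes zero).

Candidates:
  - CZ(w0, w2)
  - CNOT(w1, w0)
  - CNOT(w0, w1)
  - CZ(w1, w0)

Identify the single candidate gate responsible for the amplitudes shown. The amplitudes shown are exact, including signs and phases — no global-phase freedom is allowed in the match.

The unique candidate consistent with the amplitudes is CNOT(w1, w0).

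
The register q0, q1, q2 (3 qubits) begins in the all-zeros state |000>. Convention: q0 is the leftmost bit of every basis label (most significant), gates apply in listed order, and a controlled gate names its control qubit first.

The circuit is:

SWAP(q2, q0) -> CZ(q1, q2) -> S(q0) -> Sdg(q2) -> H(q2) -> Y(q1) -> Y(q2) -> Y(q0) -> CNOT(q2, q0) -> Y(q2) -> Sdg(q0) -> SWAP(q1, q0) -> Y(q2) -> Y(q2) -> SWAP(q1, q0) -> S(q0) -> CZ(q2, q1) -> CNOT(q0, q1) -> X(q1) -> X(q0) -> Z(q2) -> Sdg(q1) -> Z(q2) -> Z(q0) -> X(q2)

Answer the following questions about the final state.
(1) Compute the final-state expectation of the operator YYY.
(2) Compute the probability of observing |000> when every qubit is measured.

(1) The observable YYY averages to 1. Key observation: gates 11-16 undo each other exactly, leaving only the rest of the circuit to track.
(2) A full measurement returns |000> with probability 0.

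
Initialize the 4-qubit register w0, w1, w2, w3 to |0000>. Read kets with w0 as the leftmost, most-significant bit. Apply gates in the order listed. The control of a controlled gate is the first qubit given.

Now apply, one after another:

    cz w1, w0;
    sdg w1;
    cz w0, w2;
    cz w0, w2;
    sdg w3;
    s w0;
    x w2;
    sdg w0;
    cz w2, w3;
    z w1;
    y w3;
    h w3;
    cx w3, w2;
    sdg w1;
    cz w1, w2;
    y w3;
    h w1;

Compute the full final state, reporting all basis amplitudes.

The final amplitudes are -1/2 on |0000>, -1/2 on |0011>, -1/2 on |0100>, -1/2 on |0111>, and 0 on every other basis state. Key observation: steps 3-4 multiply out to the identity, so the circuit reduces to the remaining gates.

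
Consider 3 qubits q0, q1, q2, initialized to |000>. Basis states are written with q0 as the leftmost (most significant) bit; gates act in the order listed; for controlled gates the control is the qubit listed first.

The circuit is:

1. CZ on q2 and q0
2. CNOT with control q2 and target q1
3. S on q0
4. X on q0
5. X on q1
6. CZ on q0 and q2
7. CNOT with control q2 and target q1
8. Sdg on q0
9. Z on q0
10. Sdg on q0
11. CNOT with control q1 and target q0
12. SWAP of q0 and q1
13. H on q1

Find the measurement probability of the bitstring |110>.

Outcome |110> occurs with probability 1/2.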